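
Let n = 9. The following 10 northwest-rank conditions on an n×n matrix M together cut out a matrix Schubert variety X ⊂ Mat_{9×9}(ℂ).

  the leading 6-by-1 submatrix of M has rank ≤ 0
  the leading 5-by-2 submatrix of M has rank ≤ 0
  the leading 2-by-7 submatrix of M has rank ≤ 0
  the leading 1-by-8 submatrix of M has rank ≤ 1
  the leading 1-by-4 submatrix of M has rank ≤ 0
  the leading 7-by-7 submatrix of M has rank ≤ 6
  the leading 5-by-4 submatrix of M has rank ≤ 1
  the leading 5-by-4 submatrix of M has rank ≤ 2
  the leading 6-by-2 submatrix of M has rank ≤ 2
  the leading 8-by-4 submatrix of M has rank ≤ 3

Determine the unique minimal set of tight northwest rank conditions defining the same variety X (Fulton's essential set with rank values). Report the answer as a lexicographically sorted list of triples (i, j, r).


Reconstructing r_w from the 10 given conditions:

  row 1: 0 0 0 0 0 0 0 1 1
  row 2: 0 0 0 0 0 0 0 1 2
  row 3: 0 0 1 1 1 1 1 2 3
  row 4: 0 0 1 1 2 2 2 3 4
  row 5: 0 0 1 1 2 3 3 4 5
  row 6: 0 1 2 2 3 4 4 5 6
  row 7: 1 2 3 3 4 5 5 6 7
  row 8: 1 2 3 3 4 5 6 7 8
  row 9: 1 2 3 4 5 6 7 8 9

second differences of R give the permutation w = (8, 9, 3, 5, 6, 2, 1, 7, 4).

|D(w)|=24, |Ess(w)|=5:

[(2, 7, 0), (5, 2, 0), (5, 4, 1), (6, 1, 0), (8, 4, 3)]


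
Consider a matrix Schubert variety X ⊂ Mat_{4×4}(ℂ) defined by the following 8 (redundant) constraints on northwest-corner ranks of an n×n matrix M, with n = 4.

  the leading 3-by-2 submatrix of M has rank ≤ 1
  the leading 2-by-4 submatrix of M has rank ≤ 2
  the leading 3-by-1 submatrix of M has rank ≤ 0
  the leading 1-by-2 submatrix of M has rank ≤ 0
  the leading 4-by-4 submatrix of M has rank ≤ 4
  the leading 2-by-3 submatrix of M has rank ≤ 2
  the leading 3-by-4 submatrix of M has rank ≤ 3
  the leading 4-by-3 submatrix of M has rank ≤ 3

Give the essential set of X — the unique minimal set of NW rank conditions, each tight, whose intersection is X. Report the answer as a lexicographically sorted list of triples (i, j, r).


The tightest implied rank at each (i,j), from the 8 conditions:

  R[1]: 0 | 0 | 1 | 1
  R[2]: 0 | 1 | 2 | 2
  R[3]: 0 | 1 | 2 | 3
  R[4]: 1 | 2 | 3 | 4

giving w = (3, 2, 4, 1) via Δ²R.

2 SE-corners of the 4-cell Rothe diagram give Ess(w):

[(1, 2, 0), (3, 1, 0)]


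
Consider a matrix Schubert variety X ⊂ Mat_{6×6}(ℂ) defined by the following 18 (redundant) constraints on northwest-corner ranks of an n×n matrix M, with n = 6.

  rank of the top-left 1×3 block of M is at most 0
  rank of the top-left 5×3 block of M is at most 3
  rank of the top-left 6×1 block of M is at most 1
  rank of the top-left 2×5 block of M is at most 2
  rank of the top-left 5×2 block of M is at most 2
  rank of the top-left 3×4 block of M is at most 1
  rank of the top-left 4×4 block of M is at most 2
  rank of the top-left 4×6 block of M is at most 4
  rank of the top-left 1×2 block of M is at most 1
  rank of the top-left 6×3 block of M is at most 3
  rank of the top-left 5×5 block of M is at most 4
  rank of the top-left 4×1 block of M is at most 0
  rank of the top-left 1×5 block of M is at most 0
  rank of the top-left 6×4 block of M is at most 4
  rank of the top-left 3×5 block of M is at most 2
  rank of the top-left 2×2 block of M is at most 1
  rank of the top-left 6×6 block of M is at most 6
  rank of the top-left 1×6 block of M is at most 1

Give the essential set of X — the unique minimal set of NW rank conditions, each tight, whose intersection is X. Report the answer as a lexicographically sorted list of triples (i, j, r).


The tightest implied rank at each (i,j), from the 18 conditions:

  row 1: 0 | 0 | 0 | 0 | 0 | 1
  row 2: 0 | 1 | 1 | 1 | 1 | 2
  row 3: 0 | 1 | 1 | 1 | 2 | 3
  row 4: 0 | 1 | 2 | 2 | 3 | 4
  row 5: 1 | 2 | 3 | 3 | 4 | 5
  row 6: 1 | 2 | 3 | 4 | 5 | 6

reading off 1-entries of Δ²R: w = (6, 2, 5, 3, 1, 4).

ℓ(w)=10; the 3 essential cells (i,j,r):

[(1, 5, 0), (3, 4, 1), (4, 1, 0)]


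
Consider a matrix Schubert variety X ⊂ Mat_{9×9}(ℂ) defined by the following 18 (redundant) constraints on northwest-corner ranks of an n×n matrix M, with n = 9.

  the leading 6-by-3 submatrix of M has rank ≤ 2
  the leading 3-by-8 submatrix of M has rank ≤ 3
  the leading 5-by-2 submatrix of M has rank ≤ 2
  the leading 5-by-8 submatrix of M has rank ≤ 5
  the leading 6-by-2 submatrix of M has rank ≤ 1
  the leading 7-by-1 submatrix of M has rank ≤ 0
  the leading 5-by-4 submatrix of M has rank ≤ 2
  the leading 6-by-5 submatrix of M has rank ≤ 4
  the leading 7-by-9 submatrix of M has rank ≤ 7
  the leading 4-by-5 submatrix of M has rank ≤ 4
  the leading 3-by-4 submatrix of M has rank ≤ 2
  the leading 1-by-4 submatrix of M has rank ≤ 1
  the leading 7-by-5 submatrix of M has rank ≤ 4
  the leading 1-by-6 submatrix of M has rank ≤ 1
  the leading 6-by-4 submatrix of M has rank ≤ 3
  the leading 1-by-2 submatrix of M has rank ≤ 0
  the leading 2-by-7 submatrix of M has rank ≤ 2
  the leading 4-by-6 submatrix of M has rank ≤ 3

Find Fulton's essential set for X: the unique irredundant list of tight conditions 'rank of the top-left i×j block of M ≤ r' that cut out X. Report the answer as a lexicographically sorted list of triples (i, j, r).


Reconstructing r_w from the 18 given conditions:

  i=1: 0 0 1 1 1 1 1 1 1
  i=2: 0 1 2 2 2 2 2 2 2
  i=3: 0 1 2 2 3 3 3 3 3
  i=4: 0 1 2 2 3 3 4 4 4
  i=5: 0 1 2 2 3 4 5 5 5
  i=6: 0 1 2 3 4 5 6 6 6
  i=7: 0 1 2 3 4 5 6 7 7
  i=8: 1 2 3 4 5 6 7 8 8
  i=9: 1 2 3 4 5 6 7 8 9

second differences of R give the permutation w = (3, 2, 5, 7, 6, 4, 8, 1, 9).

Fulton essential set (4 of the 12 Rothe cells):

[(1, 2, 0), (4, 6, 3), (5, 4, 2), (7, 1, 0)]


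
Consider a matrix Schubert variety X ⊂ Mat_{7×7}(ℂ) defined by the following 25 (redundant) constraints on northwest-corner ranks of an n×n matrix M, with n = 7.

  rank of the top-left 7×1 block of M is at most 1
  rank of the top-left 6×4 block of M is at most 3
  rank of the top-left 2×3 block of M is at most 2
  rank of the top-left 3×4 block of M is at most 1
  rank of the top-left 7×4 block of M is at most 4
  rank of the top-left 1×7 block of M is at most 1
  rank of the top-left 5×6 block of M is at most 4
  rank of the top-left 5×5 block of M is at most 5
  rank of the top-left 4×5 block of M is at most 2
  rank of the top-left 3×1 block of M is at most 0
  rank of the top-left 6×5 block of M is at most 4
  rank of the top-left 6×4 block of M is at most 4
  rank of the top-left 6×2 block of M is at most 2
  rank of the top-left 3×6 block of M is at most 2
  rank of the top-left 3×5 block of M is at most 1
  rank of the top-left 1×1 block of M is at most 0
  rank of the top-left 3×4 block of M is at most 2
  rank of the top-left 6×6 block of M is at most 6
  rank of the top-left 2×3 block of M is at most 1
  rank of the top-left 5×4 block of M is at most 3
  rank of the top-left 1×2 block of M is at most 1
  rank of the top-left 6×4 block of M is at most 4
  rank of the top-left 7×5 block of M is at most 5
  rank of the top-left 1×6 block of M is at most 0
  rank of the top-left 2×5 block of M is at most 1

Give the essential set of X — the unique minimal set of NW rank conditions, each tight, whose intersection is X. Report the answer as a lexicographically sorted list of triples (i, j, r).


Propagating the 25 rank bounds to every northwest block:

  0, 0, 0, 0, 0, 0, 1
  0, 1, 1, 1, 1, 1, 2
  0, 1, 1, 1, 1, 2, 3
  1, 2, 2, 2, 2, 3, 4
  1, 2, 3, 3, 3, 4, 5
  1, 2, 3, 3, 4, 5, 6
  1, 2, 3, 4, 5, 6, 7

hence w(1..7) = (7, 2, 6, 1, 3, 5, 4).

Rothe diagram D(w) (12 cells), 4 SE-corners (essential conditions):

[(1, 6, 0), (3, 1, 0), (3, 5, 1), (6, 4, 3)]


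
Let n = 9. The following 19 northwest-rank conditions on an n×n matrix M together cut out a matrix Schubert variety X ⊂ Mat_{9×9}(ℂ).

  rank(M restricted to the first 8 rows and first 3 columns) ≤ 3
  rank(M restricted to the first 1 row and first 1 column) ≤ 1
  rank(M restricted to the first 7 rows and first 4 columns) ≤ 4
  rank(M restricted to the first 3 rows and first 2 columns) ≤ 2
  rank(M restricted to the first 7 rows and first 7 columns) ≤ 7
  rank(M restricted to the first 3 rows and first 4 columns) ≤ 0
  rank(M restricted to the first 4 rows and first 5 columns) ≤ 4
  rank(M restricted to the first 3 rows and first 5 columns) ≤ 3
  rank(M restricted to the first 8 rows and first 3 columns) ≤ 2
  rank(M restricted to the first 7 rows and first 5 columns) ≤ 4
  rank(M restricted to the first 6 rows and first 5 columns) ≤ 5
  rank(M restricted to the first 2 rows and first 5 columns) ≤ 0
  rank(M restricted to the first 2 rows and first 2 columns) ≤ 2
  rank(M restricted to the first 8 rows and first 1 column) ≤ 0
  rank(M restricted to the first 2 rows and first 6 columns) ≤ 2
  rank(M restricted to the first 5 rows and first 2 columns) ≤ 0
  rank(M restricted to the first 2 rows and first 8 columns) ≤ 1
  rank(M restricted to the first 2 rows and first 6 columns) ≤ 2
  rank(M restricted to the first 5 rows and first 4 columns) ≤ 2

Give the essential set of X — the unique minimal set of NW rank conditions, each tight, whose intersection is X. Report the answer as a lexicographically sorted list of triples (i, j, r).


The tightest implied rank at each (i,j), from the 19 conditions:

  row 1: 0, 0, 0, 0, 0, 1, 1, 1, 1
  row 2: 0, 0, 0, 0, 0, 1, 1, 1, 2
  row 3: 0, 0, 0, 0, 1, 2, 2, 2, 3
  row 4: 0, 0, 1, 1, 2, 3, 3, 3, 4
  row 5: 0, 0, 1, 2, 3, 4, 4, 4, 5
  row 6: 0, 1, 2, 3, 4, 5, 5, 5, 6
  row 7: 0, 1, 2, 3, 4, 5, 6, 6, 7
  row 8: 0, 1, 2, 3, 4, 5, 6, 7, 8
  row 9: 1, 2, 3, 4, 5, 6, 7, 8, 9

so w = (6, 9, 5, 3, 4, 2, 7, 8, 1).

|D(w)|=23, |Ess(w)|=5:

[(2, 5, 0), (2, 8, 1), (3, 4, 0), (5, 2, 0), (8, 1, 0)]


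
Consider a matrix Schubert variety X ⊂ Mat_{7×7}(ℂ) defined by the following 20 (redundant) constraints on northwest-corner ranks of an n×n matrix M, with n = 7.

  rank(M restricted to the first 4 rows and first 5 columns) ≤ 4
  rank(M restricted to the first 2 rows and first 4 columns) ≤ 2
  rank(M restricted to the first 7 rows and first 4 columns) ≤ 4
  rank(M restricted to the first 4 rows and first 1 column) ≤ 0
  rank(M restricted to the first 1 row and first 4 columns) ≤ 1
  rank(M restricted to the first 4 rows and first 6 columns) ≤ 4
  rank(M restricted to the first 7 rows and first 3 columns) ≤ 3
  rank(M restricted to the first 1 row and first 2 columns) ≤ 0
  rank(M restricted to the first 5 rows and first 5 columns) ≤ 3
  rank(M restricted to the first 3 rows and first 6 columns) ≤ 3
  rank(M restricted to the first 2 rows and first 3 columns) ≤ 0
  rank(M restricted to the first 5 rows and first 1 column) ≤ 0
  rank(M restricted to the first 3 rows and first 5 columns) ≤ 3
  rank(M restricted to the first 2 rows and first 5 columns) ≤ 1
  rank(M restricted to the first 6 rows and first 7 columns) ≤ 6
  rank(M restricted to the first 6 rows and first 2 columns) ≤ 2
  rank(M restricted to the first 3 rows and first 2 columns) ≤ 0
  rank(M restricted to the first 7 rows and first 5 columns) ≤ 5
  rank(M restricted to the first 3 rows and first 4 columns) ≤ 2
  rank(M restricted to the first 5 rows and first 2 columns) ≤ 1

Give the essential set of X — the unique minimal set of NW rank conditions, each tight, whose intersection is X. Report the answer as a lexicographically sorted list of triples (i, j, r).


Recovering R(i,j) via the rank-extension bound from the 20 conditions:

  row 1: 0 0 0 1 1 1 1
  row 2: 0 0 0 1 1 2 2
  row 3: 0 0 1 2 2 3 3
  row 4: 0 1 2 3 3 4 4
  row 5: 0 1 2 3 3 4 5
  row 6: 1 2 3 4 4 5 6
  row 7: 1 2 3 4 5 6 7

the unique w with this rank table is (4, 6, 3, 2, 7, 1, 5).

Rothe diagram D(w) (12 cells), 5 SE-corners (essential conditions):

[(2, 3, 0), (2, 5, 1), (3, 2, 0), (5, 1, 0), (5, 5, 3)]


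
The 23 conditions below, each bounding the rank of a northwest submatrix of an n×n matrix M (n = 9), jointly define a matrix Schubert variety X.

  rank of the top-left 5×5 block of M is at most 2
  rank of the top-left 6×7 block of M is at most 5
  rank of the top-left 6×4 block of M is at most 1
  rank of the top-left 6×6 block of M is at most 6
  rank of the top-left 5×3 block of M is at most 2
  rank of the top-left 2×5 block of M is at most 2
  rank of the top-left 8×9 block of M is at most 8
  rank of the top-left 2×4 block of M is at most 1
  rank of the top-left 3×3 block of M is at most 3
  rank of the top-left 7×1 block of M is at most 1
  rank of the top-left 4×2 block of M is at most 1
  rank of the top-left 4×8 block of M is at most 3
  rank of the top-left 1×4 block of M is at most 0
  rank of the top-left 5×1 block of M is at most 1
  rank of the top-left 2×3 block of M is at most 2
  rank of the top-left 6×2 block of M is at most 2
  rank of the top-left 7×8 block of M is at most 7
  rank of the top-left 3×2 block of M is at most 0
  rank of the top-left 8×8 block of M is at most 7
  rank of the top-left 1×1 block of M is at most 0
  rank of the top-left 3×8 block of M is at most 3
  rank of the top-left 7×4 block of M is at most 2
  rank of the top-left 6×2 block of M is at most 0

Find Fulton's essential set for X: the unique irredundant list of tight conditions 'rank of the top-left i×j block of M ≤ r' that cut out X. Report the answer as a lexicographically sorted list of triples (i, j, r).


Reconstructing r_w from the 23 given conditions:

  R[1]: 0, 0, 0, 0, 1, 1, 1, 1, 1
  R[2]: 0, 0, 1, 1, 2, 2, 2, 2, 2
  R[3]: 0, 0, 1, 1, 2, 3, 3, 3, 3
  R[4]: 0, 0, 1, 1, 2, 3, 3, 3, 4
  R[5]: 0, 0, 1, 1, 2, 3, 4, 4, 5
  R[6]: 0, 0, 1, 1, 2, 3, 4, 5, 6
  R[7]: 1, 1, 2, 2, 3, 4, 5, 6, 7
  R[8]: 1, 2, 3, 3, 4, 5, 6, 7, 8
  R[9]: 1, 2, 3, 4, 5, 6, 7, 8, 9

giving w = (5, 3, 6, 9, 7, 8, 1, 2, 4) via Δ²R.

|D(w)|=20, |Ess(w)|=4:

[(1, 4, 0), (4, 8, 3), (6, 2, 0), (6, 4, 1)]


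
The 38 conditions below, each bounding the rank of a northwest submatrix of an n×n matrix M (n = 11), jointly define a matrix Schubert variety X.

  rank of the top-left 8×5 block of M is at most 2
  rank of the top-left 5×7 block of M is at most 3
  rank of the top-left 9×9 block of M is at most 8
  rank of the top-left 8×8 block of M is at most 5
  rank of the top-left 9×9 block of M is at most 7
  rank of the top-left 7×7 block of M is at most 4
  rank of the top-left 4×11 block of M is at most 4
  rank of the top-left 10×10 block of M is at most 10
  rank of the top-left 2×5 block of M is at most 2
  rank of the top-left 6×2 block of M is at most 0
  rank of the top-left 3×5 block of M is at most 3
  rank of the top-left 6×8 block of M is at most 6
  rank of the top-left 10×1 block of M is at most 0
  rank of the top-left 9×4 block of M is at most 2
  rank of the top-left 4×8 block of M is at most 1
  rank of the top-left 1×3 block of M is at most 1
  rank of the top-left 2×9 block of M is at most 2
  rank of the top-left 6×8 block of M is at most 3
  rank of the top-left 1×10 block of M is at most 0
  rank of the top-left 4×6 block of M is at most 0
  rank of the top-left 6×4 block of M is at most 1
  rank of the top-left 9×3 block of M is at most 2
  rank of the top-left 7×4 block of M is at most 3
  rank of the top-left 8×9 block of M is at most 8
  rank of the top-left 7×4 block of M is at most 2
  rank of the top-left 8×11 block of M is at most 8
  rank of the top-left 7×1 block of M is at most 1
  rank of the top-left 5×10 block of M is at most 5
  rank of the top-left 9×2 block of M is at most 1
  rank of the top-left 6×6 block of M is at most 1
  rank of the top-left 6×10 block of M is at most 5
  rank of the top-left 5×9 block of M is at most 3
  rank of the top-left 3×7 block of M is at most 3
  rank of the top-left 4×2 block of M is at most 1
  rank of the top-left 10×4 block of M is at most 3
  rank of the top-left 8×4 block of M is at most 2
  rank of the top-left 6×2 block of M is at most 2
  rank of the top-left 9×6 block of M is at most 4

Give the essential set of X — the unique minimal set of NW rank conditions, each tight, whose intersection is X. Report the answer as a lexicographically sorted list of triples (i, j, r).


The tightest implied rank at each (i,j), from the 38 conditions:

  row 1: 0, 0, 0, 0, 0, 0, 0, 0, 0, 0, 1
  row 2: 0, 0, 0, 0, 0, 0, 1, 1, 1, 1, 2
  row 3: 0, 0, 0, 0, 0, 0, 1, 1, 2, 2, 3
  row 4: 0, 0, 0, 0, 0, 0, 1, 1, 2, 3, 4
  row 5: 0, 0, 1, 1, 1, 1, 2, 2, 3, 4, 5
  row 6: 0, 0, 1, 1, 1, 1, 2, 3, 4, 5, 6
  row 7: 0, 1, 2, 2, 2, 2, 3, 4, 5, 6, 7
  row 8: 0, 1, 2, 2, 2, 3, 4, 5, 6, 7, 8
  row 9: 0, 1, 2, 2, 3, 4, 5, 6, 7, 8, 9
  row 10: 0, 1, 2, 3, 4, 5, 6, 7, 8, 9, 10
  row 11: 1, 2, 3, 4, 5, 6, 7, 8, 9, 10, 11

giving w = (11, 7, 9, 10, 3, 8, 2, 6, 5, 4, 1) via Δ²R.

8 SE-corners of the 44-cell Rothe diagram give Ess(w):

[(1, 10, 0), (4, 6, 0), (4, 8, 1), (6, 2, 0), (6, 6, 1), (8, 5, 2), (9, 4, 2), (10, 1, 0)]


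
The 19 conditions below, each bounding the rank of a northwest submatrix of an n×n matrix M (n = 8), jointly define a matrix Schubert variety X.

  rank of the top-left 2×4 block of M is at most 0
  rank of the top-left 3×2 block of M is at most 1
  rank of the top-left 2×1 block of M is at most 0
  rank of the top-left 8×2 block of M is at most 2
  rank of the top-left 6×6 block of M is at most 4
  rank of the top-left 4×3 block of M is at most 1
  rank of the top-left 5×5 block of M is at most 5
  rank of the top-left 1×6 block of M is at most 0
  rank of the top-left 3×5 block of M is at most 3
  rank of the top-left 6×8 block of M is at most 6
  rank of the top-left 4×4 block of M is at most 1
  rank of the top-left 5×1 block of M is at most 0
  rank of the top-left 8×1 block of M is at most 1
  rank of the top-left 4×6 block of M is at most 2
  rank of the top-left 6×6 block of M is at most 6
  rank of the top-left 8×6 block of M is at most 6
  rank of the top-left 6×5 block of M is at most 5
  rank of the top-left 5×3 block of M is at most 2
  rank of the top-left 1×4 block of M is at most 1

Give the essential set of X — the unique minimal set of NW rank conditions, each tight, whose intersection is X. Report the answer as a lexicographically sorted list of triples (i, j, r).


The tightest implied rank at each (i,j), from the 19 conditions:

  0, 0, 0, 0, 0, 0, 1, 1
  0, 0, 0, 0, 1, 1, 2, 2
  0, 1, 1, 1, 2, 2, 3, 3
  0, 1, 1, 1, 2, 2, 3, 4
  0, 1, 2, 2, 3, 3, 4, 5
  1, 2, 3, 3, 4, 4, 5, 6
  1, 2, 3, 4, 5, 5, 6, 7
  1, 2, 3, 4, 5, 6, 7, 8

second differences of R give the permutation w = (7, 5, 2, 8, 3, 1, 4, 6).

5 SE-corners of the 16-cell Rothe diagram give Ess(w):

[(1, 6, 0), (2, 4, 0), (4, 4, 1), (4, 6, 2), (5, 1, 0)]


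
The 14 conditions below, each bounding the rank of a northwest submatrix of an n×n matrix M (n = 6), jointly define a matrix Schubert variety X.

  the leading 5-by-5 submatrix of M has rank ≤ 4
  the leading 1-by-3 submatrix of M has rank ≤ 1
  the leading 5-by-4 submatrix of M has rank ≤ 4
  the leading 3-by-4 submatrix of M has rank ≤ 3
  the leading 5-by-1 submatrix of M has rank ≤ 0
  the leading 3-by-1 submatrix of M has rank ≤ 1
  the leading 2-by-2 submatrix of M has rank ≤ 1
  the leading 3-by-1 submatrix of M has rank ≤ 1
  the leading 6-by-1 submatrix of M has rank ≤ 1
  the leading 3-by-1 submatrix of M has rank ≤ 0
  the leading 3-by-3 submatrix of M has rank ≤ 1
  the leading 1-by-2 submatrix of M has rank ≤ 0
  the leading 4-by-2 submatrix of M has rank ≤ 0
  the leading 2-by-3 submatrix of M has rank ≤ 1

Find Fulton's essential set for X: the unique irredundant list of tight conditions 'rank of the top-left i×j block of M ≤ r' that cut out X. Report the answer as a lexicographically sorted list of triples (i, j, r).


Recovering R(i,j) via the rank-extension bound from the 14 conditions:

  row 1: 0 0 1 1 1 1
  row 2: 0 0 1 2 2 2
  row 3: 0 0 1 2 3 3
  row 4: 0 0 1 2 3 4
  row 5: 0 1 2 3 4 5
  row 6: 1 2 3 4 5 6

reading off 1-entries of Δ²R: w = (3, 4, 5, 6, 2, 1).

2 SE-corners of the 9-cell Rothe diagram give Ess(w):

[(4, 2, 0), (5, 1, 0)]


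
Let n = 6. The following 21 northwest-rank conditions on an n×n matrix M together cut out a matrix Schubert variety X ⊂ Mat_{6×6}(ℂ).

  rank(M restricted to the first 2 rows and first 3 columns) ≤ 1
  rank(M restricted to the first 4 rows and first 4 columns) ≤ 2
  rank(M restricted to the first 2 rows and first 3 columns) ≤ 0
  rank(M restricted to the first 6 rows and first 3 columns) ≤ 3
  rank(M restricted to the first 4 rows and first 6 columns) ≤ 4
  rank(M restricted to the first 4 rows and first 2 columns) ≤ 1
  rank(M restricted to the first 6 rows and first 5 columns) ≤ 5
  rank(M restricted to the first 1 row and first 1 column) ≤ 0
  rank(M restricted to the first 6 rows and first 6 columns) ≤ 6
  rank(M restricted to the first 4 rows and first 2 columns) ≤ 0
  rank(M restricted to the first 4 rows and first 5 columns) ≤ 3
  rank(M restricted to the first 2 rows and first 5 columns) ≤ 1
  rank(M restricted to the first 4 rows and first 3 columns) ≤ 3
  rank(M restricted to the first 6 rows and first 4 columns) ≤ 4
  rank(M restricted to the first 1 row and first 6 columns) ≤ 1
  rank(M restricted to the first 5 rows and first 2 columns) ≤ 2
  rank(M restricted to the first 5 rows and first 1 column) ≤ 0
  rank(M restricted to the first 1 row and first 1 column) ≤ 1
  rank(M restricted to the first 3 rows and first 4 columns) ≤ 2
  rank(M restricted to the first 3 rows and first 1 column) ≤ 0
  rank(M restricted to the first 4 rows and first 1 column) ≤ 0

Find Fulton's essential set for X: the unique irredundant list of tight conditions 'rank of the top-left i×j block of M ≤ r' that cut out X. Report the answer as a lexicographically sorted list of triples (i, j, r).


Recovering R(i,j) via the rank-extension bound from the 21 conditions:

  0, 0, 0, 1, 1, 1
  0, 0, 0, 1, 1, 2
  0, 0, 1, 2, 2, 3
  0, 0, 1, 2, 3, 4
  0, 1, 2, 3, 4, 5
  1, 2, 3, 4, 5, 6

second differences of R give the permutation w = (4, 6, 3, 5, 2, 1).

D(w) has 12 cells with 4 SE-corners; essential set:

[(2, 3, 0), (2, 5, 1), (4, 2, 0), (5, 1, 0)]


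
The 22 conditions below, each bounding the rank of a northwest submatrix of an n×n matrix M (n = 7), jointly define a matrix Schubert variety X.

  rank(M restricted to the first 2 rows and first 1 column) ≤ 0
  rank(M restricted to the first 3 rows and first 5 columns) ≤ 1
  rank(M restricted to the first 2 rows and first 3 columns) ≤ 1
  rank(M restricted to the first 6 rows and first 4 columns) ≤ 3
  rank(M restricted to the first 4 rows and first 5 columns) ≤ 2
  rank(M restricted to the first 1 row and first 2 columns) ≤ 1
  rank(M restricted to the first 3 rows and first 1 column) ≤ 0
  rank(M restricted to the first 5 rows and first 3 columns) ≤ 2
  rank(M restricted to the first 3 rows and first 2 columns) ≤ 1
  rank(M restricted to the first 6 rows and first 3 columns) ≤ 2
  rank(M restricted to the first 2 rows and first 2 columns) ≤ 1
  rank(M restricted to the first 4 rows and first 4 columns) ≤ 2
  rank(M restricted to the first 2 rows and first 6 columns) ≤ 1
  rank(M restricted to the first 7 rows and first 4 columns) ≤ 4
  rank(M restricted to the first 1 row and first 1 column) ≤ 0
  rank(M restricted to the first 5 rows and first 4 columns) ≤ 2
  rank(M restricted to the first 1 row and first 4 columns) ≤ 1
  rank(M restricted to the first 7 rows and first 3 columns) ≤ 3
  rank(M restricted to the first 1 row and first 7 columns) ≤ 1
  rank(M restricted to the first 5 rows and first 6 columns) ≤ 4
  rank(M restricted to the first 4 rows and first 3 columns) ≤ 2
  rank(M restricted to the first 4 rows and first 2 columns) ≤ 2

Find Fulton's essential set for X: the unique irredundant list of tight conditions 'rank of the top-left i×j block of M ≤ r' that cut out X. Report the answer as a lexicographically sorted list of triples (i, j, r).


Reconstructing r_w from the 22 given conditions:

  row 1: 0, 1, 1, 1, 1, 1, 1
  row 2: 0, 1, 1, 1, 1, 1, 2
  row 3: 0, 1, 1, 1, 1, 2, 3
  row 4: 1, 2, 2, 2, 2, 3, 4
  row 5: 1, 2, 2, 2, 3, 4, 5
  row 6: 1, 2, 2, 3, 4, 5, 6
  row 7: 1, 2, 3, 4, 5, 6, 7

reading off 1-entries of Δ²R: w = (2, 7, 6, 1, 5, 4, 3).

Rothe diagram D(w) (13 cells), 5 SE-corners (essential conditions):

[(2, 6, 1), (3, 1, 0), (3, 5, 1), (5, 4, 2), (6, 3, 2)]


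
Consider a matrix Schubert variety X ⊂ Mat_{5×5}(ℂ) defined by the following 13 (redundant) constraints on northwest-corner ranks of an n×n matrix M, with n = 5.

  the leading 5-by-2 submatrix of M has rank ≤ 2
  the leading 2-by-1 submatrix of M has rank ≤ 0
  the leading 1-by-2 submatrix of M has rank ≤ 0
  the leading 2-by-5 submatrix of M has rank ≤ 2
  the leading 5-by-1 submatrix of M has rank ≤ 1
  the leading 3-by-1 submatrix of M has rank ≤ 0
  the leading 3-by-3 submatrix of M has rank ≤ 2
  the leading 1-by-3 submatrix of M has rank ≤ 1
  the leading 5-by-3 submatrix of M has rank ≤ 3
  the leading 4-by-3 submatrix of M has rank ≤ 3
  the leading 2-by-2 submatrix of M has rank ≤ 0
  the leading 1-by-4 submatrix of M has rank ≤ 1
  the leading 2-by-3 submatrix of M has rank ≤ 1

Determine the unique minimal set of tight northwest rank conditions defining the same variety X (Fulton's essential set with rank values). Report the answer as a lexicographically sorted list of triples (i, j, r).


Rank table r_w(5×5) implied by the 13 constraints:

  row 1: 0, 0, 1, 1, 1
  row 2: 0, 0, 1, 2, 2
  row 3: 0, 1, 2, 3, 3
  row 4: 1, 2, 3, 4, 4
  row 5: 1, 2, 3, 4, 5

reading off 1-entries of Δ²R: w = (3, 4, 2, 1, 5).

2 SE-corners of the 5-cell Rothe diagram give Ess(w):

[(2, 2, 0), (3, 1, 0)]


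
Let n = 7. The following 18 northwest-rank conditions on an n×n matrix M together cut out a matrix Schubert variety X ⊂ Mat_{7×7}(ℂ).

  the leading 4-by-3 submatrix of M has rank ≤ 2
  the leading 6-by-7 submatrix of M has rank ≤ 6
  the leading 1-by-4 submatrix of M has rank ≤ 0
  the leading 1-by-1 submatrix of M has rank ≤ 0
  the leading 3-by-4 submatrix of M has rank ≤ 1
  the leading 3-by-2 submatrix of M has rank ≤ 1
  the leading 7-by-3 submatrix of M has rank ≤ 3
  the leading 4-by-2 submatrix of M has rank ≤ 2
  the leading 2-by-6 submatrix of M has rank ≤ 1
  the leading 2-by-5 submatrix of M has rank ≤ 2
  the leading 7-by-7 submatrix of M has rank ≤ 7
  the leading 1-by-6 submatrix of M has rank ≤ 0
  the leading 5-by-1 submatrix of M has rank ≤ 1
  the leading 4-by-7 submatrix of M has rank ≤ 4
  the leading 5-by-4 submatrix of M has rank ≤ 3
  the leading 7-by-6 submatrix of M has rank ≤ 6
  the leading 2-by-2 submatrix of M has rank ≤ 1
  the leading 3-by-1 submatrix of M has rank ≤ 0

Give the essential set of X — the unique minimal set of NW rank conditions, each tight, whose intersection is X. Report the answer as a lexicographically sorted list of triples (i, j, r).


Propagating the 18 rank bounds to every northwest block:

  0 | 0 | 0 | 0 | 0 | 0 | 1
  0 | 1 | 1 | 1 | 1 | 1 | 2
  0 | 1 | 1 | 1 | 2 | 2 | 3
  1 | 2 | 2 | 2 | 3 | 3 | 4
  1 | 2 | 3 | 3 | 4 | 4 | 5
  1 | 2 | 3 | 4 | 5 | 5 | 6
  1 | 2 | 3 | 4 | 5 | 6 | 7

hence w(1..7) = (7, 2, 5, 1, 3, 4, 6).

Fulton essential set (3 of the 10 Rothe cells):

[(1, 6, 0), (3, 1, 0), (3, 4, 1)]


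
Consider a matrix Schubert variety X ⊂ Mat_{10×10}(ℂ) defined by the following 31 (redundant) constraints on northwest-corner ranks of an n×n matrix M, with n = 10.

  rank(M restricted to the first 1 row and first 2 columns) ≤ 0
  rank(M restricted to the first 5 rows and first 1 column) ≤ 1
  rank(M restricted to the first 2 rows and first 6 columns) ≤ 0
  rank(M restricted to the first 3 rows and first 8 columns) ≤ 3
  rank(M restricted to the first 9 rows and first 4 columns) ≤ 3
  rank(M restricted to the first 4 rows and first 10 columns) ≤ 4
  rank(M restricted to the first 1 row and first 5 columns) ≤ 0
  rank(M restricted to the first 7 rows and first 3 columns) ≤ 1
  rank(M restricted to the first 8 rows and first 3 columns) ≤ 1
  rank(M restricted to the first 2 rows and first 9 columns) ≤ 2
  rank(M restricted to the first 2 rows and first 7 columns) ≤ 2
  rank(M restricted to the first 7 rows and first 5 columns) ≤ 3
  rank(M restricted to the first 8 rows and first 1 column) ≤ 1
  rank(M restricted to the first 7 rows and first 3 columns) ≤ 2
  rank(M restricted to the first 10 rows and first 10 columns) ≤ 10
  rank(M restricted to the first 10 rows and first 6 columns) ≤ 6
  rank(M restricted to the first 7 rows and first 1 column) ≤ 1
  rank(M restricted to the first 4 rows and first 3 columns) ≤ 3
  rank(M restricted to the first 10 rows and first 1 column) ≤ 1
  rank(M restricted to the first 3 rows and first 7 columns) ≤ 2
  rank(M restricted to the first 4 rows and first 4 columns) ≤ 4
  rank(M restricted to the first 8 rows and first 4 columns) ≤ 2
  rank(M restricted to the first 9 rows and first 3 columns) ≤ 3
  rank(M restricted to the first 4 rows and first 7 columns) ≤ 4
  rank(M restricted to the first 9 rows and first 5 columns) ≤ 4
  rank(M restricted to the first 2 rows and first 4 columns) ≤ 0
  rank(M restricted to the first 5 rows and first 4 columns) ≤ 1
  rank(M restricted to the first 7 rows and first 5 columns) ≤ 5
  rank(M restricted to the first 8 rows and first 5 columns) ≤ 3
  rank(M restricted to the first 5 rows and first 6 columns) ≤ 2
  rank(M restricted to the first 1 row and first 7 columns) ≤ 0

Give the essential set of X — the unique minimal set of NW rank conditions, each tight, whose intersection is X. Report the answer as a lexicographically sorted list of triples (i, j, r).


Propagating the 31 rank bounds to every northwest block:

  row 1: 0, 0, 0, 0, 0, 0, 0, 1, 1, 1
  row 2: 0, 0, 0, 0, 0, 0, 1, 2, 2, 2
  row 3: 1, 1, 1, 1, 1, 1, 2, 3, 3, 3
  row 4: 1, 1, 1, 1, 2, 2, 3, 4, 4, 4
  row 5: 1, 1, 1, 1, 2, 2, 3, 4, 5, 5
  row 6: 1, 1, 1, 2, 3, 3, 4, 5, 6, 6
  row 7: 1, 1, 1, 2, 3, 4, 5, 6, 7, 7
  row 8: 1, 1, 1, 2, 3, 4, 5, 6, 7, 8
  row 9: 1, 2, 2, 3, 4, 5, 6, 7, 8, 9
  row 10: 1, 2, 3, 4, 5, 6, 7, 8, 9, 10

hence w(1..10) = (8, 7, 1, 5, 9, 4, 6, 10, 2, 3).

Rothe diagram D(w) (26 cells), 5 SE-corners (essential conditions):

[(1, 7, 0), (2, 6, 0), (5, 4, 1), (5, 6, 2), (8, 3, 1)]


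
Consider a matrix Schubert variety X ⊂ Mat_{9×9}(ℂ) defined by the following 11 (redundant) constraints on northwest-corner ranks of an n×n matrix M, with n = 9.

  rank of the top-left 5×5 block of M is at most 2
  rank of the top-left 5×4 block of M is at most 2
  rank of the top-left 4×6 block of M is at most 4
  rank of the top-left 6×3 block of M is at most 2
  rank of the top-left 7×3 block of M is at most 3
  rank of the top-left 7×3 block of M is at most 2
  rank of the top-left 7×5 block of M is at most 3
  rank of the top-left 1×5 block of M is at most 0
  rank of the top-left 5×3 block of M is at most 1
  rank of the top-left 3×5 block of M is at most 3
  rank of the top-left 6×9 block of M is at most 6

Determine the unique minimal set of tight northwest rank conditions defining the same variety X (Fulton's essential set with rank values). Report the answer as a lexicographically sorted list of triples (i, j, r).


Reconstructing r_w from the 11 given conditions:

  0, 0, 0, 0, 0, 1, 1, 1, 1
  1, 1, 1, 1, 1, 2, 2, 2, 2
  1, 1, 1, 2, 2, 3, 3, 3, 3
  1, 1, 1, 2, 2, 3, 4, 4, 4
  1, 1, 1, 2, 2, 3, 4, 5, 5
  1, 2, 2, 3, 3, 4, 5, 6, 6
  1, 2, 2, 3, 3, 4, 5, 6, 7
  1, 2, 3, 4, 4, 5, 6, 7, 8
  1, 2, 3, 4, 5, 6, 7, 8, 9

so w = (6, 1, 4, 7, 8, 2, 9, 3, 5).

|D(w)|=15, |Ess(w)|=5:

[(1, 5, 0), (5, 3, 1), (5, 5, 2), (7, 3, 2), (7, 5, 3)]


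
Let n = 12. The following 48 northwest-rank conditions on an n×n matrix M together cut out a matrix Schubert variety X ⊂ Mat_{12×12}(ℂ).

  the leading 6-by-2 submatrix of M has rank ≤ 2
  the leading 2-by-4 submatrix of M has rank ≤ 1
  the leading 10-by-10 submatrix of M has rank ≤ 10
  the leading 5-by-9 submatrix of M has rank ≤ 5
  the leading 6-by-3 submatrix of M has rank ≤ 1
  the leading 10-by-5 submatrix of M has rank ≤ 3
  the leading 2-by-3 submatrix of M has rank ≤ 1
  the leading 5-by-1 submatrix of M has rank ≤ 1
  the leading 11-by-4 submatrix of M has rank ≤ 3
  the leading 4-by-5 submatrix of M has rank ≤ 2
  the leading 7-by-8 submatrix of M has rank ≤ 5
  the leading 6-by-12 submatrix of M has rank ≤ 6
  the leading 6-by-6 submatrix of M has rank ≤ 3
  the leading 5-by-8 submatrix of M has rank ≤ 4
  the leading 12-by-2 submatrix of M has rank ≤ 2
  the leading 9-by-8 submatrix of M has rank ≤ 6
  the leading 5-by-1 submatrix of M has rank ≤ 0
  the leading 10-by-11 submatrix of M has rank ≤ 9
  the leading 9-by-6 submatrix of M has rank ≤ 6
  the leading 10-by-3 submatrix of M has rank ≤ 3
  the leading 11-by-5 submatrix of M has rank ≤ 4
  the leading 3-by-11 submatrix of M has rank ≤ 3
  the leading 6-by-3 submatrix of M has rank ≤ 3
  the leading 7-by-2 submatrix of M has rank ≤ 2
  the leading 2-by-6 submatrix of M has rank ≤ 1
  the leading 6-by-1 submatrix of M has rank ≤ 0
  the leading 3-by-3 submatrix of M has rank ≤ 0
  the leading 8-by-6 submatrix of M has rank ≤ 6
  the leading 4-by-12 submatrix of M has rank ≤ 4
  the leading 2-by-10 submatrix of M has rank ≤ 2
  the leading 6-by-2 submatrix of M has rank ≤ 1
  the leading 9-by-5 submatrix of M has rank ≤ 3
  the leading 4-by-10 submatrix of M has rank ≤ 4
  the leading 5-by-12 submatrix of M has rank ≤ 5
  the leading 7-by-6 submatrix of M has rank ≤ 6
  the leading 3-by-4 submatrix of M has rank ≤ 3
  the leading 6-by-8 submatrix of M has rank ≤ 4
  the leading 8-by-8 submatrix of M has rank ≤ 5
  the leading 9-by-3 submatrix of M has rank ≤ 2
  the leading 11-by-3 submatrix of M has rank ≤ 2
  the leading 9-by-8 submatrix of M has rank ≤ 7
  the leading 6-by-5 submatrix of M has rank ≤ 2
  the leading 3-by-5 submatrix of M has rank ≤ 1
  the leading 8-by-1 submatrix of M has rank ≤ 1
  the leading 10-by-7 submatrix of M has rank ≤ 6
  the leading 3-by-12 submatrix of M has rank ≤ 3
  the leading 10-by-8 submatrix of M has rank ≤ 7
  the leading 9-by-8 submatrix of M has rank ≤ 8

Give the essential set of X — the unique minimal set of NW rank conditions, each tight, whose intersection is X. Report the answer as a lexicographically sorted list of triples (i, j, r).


Computing R[i][j] = min implied NW-rank bound (n=12, 48 conditions):

  R[1]: 0, 0, 0, 1, 1, 1, 1, 1, 1, 1, 1, 1
  R[2]: 0, 0, 0, 1, 1, 1, 2, 2, 2, 2, 2, 2
  R[3]: 0, 0, 0, 1, 1, 2, 3, 3, 3, 3, 3, 3
  R[4]: 0, 1, 1, 2, 2, 3, 4, 4, 4, 4, 4, 4
  R[5]: 0, 1, 1, 2, 2, 3, 4, 4, 5, 5, 5, 5
  R[6]: 0, 1, 1, 2, 2, 3, 4, 4, 5, 6, 6, 6
  R[7]: 1, 2, 2, 3, 3, 4, 5, 5, 6, 7, 7, 7
  R[8]: 1, 2, 2, 3, 3, 4, 5, 5, 6, 7, 8, 8
  R[9]: 1, 2, 2, 3, 3, 4, 5, 6, 7, 8, 9, 9
  R[10]: 1, 2, 2, 3, 3, 4, 5, 6, 7, 8, 9, 10
  R[11]: 1, 2, 2, 3, 4, 5, 6, 7, 8, 9, 10, 11
  R[12]: 1, 2, 3, 4, 5, 6, 7, 8, 9, 10, 11, 12

so w = (4, 7, 6, 2, 9, 10, 1, 11, 8, 12, 5, 3).

Fulton essential set (10 of the 29 Rothe cells):

[(2, 6, 1), (3, 3, 0), (3, 5, 1), (6, 1, 0), (6, 3, 1), (6, 5, 2), (6, 8, 4), (8, 8, 5), (10, 5, 3), (11, 3, 2)]


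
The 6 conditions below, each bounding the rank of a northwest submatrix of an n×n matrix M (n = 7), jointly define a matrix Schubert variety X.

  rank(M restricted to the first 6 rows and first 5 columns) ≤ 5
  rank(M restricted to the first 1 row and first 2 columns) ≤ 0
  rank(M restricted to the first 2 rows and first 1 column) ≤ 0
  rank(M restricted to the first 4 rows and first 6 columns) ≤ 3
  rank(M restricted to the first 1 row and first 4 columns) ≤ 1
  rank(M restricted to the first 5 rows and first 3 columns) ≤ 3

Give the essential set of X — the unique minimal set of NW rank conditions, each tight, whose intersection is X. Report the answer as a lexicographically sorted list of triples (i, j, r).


Computing R[i][j] = min implied NW-rank bound (n=7, 6 conditions):

  R[1]: 0, 0, 1, 1, 1, 1, 1
  R[2]: 0, 1, 2, 2, 2, 2, 2
  R[3]: 1, 2, 3, 3, 3, 3, 3
  R[4]: 1, 2, 3, 3, 3, 3, 4
  R[5]: 1, 2, 3, 4, 4, 4, 5
  R[6]: 1, 2, 3, 4, 5, 5, 6
  R[7]: 1, 2, 3, 4, 5, 6, 7

second differences of R give the permutation w = (3, 2, 1, 7, 4, 5, 6).

D(w) has 6 cells with 3 SE-corners; essential set:

[(1, 2, 0), (2, 1, 0), (4, 6, 3)]


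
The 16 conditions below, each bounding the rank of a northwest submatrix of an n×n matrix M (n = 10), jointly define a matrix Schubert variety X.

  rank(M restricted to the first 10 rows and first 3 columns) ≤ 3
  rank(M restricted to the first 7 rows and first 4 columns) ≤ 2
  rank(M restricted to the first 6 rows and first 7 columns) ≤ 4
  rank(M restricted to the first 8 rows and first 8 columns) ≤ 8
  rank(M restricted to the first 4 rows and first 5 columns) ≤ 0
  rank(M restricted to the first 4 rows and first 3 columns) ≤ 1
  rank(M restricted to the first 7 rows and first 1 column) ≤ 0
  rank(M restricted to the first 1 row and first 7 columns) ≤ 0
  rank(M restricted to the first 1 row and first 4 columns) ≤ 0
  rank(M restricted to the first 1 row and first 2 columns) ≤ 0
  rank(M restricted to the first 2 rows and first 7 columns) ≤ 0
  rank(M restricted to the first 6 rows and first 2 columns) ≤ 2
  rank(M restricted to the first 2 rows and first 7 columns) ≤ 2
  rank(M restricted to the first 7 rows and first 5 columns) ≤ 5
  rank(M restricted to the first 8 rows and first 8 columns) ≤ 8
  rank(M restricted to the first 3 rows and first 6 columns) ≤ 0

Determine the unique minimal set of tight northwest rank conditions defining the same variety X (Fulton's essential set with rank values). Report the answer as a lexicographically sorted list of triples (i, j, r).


Propagating the 16 rank bounds to every northwest block:

  row 1: 0 | 0 | 0 | 0 | 0 | 0 | 0 | 1 | 1 | 1
  row 2: 0 | 0 | 0 | 0 | 0 | 0 | 0 | 1 | 2 | 2
  row 3: 0 | 0 | 0 | 0 | 0 | 0 | 1 | 2 | 3 | 3
  row 4: 0 | 0 | 0 | 0 | 0 | 1 | 2 | 3 | 4 | 4
  row 5: 0 | 1 | 1 | 1 | 1 | 2 | 3 | 4 | 5 | 5
  row 6: 0 | 1 | 2 | 2 | 2 | 3 | 4 | 5 | 6 | 6
  row 7: 0 | 1 | 2 | 2 | 3 | 4 | 5 | 6 | 7 | 7
  row 8: 1 | 2 | 3 | 3 | 4 | 5 | 6 | 7 | 8 | 8
  row 9: 1 | 2 | 3 | 4 | 5 | 6 | 7 | 8 | 9 | 9
  row 10: 1 | 2 | 3 | 4 | 5 | 6 | 7 | 8 | 9 | 10

second differences of R give the permutation w = (8, 9, 7, 6, 2, 3, 5, 1, 4, 10).

|D(w)|=29, |Ess(w)|=5:

[(2, 7, 0), (3, 6, 0), (4, 5, 0), (7, 1, 0), (7, 4, 2)]


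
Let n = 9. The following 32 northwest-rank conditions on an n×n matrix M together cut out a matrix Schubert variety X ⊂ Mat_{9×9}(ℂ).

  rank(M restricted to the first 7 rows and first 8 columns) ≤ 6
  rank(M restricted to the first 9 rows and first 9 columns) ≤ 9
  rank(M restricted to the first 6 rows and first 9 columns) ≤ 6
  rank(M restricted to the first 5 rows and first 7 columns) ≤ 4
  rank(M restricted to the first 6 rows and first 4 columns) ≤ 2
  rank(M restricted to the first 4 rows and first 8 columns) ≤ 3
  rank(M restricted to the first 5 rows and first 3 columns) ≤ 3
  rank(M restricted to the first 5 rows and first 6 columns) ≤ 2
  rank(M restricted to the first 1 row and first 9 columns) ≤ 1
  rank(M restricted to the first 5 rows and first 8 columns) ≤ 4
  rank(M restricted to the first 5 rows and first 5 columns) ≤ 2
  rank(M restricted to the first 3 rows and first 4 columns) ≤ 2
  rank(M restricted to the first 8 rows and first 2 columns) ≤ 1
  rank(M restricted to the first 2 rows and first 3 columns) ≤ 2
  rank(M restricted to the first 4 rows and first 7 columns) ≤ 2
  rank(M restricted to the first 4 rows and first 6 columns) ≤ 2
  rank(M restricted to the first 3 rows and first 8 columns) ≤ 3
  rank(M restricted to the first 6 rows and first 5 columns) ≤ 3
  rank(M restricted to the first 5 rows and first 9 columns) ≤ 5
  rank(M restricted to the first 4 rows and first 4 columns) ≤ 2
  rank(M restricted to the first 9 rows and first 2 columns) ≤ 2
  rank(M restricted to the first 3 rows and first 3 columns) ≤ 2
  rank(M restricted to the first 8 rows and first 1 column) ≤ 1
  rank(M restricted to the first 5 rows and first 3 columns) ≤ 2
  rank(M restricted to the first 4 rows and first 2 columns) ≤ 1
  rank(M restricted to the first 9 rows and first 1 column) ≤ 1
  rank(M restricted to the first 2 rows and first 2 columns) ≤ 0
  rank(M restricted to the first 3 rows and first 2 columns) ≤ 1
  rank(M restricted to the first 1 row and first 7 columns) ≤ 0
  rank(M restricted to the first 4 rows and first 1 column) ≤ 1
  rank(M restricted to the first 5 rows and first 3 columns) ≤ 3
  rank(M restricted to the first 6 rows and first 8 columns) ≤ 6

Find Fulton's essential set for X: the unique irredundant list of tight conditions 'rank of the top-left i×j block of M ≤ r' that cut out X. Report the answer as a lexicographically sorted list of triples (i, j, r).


Computing R[i][j] = min implied NW-rank bound (n=9, 32 conditions):

  R[1]: 0  0  0  0  0  0  0  1  1
  R[2]: 0  0  1  1  1  1  1  2  2
  R[3]: 1  1  2  2  2  2  2  3  3
  R[4]: 1  1  2  2  2  2  2  3  4
  R[5]: 1  1  2  2  2  2  3  4  5
  R[6]: 1  1  2  2  3  3  4  5  6
  R[7]: 1  1  2  3  4  4  5  6  7
  R[8]: 1  1  2  3  4  5  6  7  8
  R[9]: 1  2  3  4  5  6  7  8  9

hence w(1..9) = (8, 3, 1, 9, 7, 5, 4, 6, 2).

6 SE-corners of the 22-cell Rothe diagram give Ess(w):

[(1, 7, 0), (2, 2, 0), (4, 7, 2), (5, 6, 2), (6, 4, 2), (8, 2, 1)]
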